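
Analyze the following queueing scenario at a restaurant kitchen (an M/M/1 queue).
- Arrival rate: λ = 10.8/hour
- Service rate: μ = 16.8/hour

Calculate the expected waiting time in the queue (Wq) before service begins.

First, compute utilization: ρ = λ/μ = 10.8/16.8 = 0.6429
For M/M/1: Wq = λ/(μ(μ-λ))
Wq = 10.8/(16.8 × (16.8-10.8))
Wq = 10.8/(16.8 × 6.00)
Wq = 0.1071 hours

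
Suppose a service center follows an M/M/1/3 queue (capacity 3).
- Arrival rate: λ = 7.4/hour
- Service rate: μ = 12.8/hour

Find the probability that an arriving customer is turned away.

ρ = λ/μ = 7.4/12.8 = 0.57812
P₀ = (1-ρ)/(1-ρ^(K+1)) = (1-0.57812)/(1-0.57812^4) = 0.42188/0.88830 = 0.4749
P_K = P₀×ρ^K = 0.47493 × 0.57812^3 = 0.47493 × 0.19322 = 0.09177
Blocking probability = 9.18%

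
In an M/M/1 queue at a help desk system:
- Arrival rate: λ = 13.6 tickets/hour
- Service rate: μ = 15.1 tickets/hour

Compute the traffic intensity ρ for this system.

Server utilization: ρ = λ/μ
ρ = 13.6/15.1 = 0.9007
The server is busy 90.07% of the time.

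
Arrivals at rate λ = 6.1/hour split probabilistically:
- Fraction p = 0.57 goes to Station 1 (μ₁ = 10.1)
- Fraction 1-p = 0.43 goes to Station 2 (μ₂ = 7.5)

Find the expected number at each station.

Effective rates: λ₁ = 6.1×0.57 = 3.477, λ₂ = 6.1×0.43 = 2.623
Station 1: ρ₁ = 3.477/10.1 = 0.34426, L₁ = ρ₁/(1-ρ₁) = 0.34426/(1-0.34426) = 0.5250
Station 2: ρ₂ = 2.623/7.5 = 0.3497, L₂ = ρ₂/(1-ρ₂) = 0.3497/(1-0.3497) = 0.5378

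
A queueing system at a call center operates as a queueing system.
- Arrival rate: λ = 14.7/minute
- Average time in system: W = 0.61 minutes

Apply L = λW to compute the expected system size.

Little's Law: L = λW
L = 14.7 × 0.61 = 8.9670 calls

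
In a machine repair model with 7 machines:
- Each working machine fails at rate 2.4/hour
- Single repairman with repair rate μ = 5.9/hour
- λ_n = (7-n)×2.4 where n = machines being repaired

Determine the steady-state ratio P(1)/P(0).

P(1)/P(0) = ∏_{i=0}^{1-1} λ_i/μ_{i+1}
= (7-0)×2.4/5.9
= 2.8475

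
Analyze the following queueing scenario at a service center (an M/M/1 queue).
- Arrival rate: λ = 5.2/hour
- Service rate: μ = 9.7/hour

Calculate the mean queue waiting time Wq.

First, compute utilization: ρ = λ/μ = 5.2/9.7 = 0.5361
For M/M/1: Wq = λ/(μ(μ-λ))
Wq = 5.2/(9.7 × (9.7-5.2))
Wq = 5.2/(9.7 × 4.50)
Wq = 0.1191 hours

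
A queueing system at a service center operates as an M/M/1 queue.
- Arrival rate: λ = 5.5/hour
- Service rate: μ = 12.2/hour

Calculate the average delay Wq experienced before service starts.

First, compute utilization: ρ = λ/μ = 5.5/12.2 = 0.4508
For M/M/1: Wq = λ/(μ(μ-λ))
Wq = 5.5/(12.2 × (12.2-5.5))
Wq = 5.5/(12.2 × 6.70)
Wq = 0.06729 hours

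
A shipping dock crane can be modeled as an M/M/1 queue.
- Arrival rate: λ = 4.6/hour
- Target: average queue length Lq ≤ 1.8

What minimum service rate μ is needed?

For M/M/1: Lq = λ²/(μ(μ-λ))
Need Lq ≤ 1.8, i.e. μ(μ-λ) ≥ λ²/1.8
μ² - 4.6μ - 21.16/1.8 ≥ 0  →  μ² - 4.6μ - 11.75556 ≥ 0
Quadratic formula (positive root): μ = [λ + √(λ² + 4×11.75556)]/2
Discriminant: 21.16 + 4×11.75556 = 68.1822, √68.1822 = 8.25725
μ ≥ (4.6 + 8.25725)/2 = 6.4286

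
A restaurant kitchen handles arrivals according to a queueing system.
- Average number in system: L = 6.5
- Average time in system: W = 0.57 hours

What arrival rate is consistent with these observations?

Little's Law: L = λW, so λ = L/W
λ = 6.5/0.57 = 11.4035 orders/hour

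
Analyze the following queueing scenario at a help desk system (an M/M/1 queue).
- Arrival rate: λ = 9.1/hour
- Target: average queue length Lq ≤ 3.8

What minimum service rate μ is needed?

For M/M/1: Lq = λ²/(μ(μ-λ))
Need Lq ≤ 3.8, i.e. μ(μ-λ) ≥ λ²/3.8
μ² - 9.1μ - 82.81/3.8 ≥ 0  →  μ² - 9.1μ - 21.7921 ≥ 0
Quadratic formula (positive root): μ = [λ + √(λ² + 4×21.7921)]/2
Discriminant: 82.81 + 4×21.7921 = 169.9784, √169.9784 = 13.0376
μ ≥ (9.1 + 13.0376)/2 = 11.0688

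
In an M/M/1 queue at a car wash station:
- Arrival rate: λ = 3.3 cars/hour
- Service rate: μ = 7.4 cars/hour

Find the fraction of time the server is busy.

Server utilization: ρ = λ/μ
ρ = 3.3/7.4 = 0.4459
The server is busy 44.59% of the time.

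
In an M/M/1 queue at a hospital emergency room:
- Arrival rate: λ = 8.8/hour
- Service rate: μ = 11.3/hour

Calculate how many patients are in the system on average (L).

ρ = λ/μ = 8.8/11.3 = 0.7788
For M/M/1: L = λ/(μ-λ)
L = 8.8/(11.3-8.8) = 8.8/2.50
L = 3.5200 patients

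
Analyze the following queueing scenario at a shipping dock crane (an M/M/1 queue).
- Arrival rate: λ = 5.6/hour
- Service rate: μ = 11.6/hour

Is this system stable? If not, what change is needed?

Stability requires ρ = λ/(cμ) < 1
ρ = 5.6/(1 × 11.6) = 5.6/11.60 = 0.4828
Since 0.4828 < 1, the system is STABLE.
The server is busy 48.28% of the time.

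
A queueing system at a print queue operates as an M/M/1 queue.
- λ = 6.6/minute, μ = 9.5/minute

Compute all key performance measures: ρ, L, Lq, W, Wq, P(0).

Step 1: ρ = λ/μ = 6.6/9.5 = 0.6947
Step 2: L = λ/(μ-λ) = 6.6/2.90 = 2.2759
Step 3: Lq = λ²/(μ(μ-λ)) = 43.56/(9.5×2.90) = 1.5811
Step 4: W = 1/(μ-λ) = 1/2.90 = 0.34483
Step 5: Wq = λ/(μ(μ-λ)) = 6.6/(9.5×2.90) = 0.2396
Step 6: P(0) = 1-ρ = 0.3053
Verify: L = λW = 6.6×0.34483 = 2.2759 ✔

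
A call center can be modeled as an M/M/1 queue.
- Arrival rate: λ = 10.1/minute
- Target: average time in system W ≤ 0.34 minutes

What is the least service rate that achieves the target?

For M/M/1: W = 1/(μ-λ)
Need W ≤ 0.34, so 1/(μ-λ) ≤ 0.34
μ - λ ≥ 1/0.34 = 2.9412
μ ≥ 10.1 + 2.9412 = 13.0412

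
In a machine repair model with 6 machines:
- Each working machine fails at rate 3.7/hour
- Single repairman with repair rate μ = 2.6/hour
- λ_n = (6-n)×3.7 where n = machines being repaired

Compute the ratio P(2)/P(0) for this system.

P(2)/P(0) = ∏_{i=0}^{2-1} λ_i/μ_{i+1}
= (6-0)×3.7/2.6 × (6-1)×3.7/2.6
= 60.7544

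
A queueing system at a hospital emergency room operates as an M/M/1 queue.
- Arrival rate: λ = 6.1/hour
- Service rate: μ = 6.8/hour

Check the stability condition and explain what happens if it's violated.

Stability requires ρ = λ/(cμ) < 1
ρ = 6.1/(1 × 6.8) = 6.1/6.80 = 0.8971
Since 0.8971 < 1, the system is STABLE.
The server is busy 89.71% of the time.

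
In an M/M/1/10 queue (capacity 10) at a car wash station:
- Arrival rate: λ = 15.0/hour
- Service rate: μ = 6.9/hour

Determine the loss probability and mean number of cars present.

ρ = λ/μ = 15.0/6.9 = 2.1739
P₀ = (1-ρ)/(1-ρ^(K+1)) = (1-2.1739)/(1-2.1739^11) = -1.1739/-5123.3076 = 0.0002291
P_K = P₀×ρ^K = 0.00022913 × 2.1739^10 = 0.00022913 × 2357.1956 = 0.5401
Blocking probability P_10 = 0.5401 (54.01%)
L = ρ[1 - (K+1)ρ^K + Kρ^(K+1)] / [(1-ρ)(1-ρ^(K+1))]
L = 2.1739 × (1 - 11×2357.1956 + 10×5124.3076) / ((1 - 2.1739) × (1 - 5124.3076)) = 9.1503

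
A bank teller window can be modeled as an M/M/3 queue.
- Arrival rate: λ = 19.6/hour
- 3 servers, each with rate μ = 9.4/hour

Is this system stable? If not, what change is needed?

Stability requires ρ = λ/(cμ) < 1
ρ = 19.6/(3 × 9.4) = 19.6/28.20 = 0.6950
Since 0.6950 < 1, the system is STABLE.
The servers are busy 69.50% of the time.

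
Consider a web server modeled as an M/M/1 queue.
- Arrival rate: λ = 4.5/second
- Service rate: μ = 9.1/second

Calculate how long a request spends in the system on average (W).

First, compute utilization: ρ = λ/μ = 4.5/9.1 = 0.4945
For M/M/1: W = 1/(μ-λ)
W = 1/(9.1-4.5) = 1/4.60
W = 0.2174 seconds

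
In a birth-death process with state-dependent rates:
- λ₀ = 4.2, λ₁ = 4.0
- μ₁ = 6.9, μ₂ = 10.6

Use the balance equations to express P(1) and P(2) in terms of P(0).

Balance equations:
State 0: λ₀P₀ = μ₁P₁ → P₁ = (λ₀/μ₁)P₀ = (4.2/6.9)P₀ = 0.6087P₀
State 1: P₂ = (λ₀λ₁)/(μ₁μ₂)P₀ = (4.2×4.0)/(6.9×10.6)P₀ = 0.2297P₀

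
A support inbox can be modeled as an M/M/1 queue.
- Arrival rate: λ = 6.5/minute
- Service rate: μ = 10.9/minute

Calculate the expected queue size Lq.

ρ = λ/μ = 6.5/10.9 = 0.5963
For M/M/1: Lq = λ²/(μ(μ-λ))
Lq = 42.25/(10.9 × 4.40)
Lq = 0.8809 emails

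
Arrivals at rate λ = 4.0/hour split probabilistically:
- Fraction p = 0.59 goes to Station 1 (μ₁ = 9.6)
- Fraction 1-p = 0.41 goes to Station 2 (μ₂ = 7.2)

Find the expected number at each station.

Effective rates: λ₁ = 4.0×0.59 = 2.36, λ₂ = 4.0×0.41 = 1.64
Station 1: ρ₁ = 2.36/9.6 = 0.24583, L₁ = ρ₁/(1-ρ₁) = 0.24583/(1-0.24583) = 0.3260
Station 2: ρ₂ = 1.64/7.2 = 0.2278, L₂ = ρ₂/(1-ρ₂) = 0.2278/(1-0.2278) = 0.2950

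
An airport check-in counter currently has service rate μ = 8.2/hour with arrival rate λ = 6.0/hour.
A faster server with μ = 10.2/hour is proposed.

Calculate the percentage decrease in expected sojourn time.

System 1: ρ₁ = 6.0/8.2 = 0.7317, W₁ = 1/(8.2-6.0) = 0.45455
System 2: ρ₂ = 6.0/10.2 = 0.5882, W₂ = 1/(10.2-6.0) = 0.23810
Improvement: (W₁-W₂)/W₁ = (0.45455-0.23810)/0.45455 = 47.62%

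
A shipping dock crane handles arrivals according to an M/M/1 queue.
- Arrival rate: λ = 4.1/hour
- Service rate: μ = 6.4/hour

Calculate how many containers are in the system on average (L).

ρ = λ/μ = 4.1/6.4 = 0.6406
For M/M/1: L = λ/(μ-λ)
L = 4.1/(6.4-4.1) = 4.1/2.30
L = 1.7826 containers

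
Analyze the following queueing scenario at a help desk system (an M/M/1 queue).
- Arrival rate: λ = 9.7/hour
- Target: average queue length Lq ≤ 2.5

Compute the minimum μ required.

For M/M/1: Lq = λ²/(μ(μ-λ))
Need Lq ≤ 2.5, i.e. μ(μ-λ) ≥ λ²/2.5
μ² - 9.7μ - 94.09/2.5 ≥ 0  →  μ² - 9.7μ - 37.6360 ≥ 0
Quadratic formula (positive root): μ = [λ + √(λ² + 4×37.6360)]/2
Discriminant: 94.09 + 4×37.6360 = 244.6340, √244.6340 = 15.6408
μ ≥ (9.7 + 15.6408)/2 = 12.6704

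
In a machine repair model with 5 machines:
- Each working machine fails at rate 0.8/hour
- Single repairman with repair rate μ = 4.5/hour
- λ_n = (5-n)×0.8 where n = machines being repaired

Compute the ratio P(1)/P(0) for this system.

P(1)/P(0) = ∏_{i=0}^{1-1} λ_i/μ_{i+1}
= (5-0)×0.8/4.5
= 0.8889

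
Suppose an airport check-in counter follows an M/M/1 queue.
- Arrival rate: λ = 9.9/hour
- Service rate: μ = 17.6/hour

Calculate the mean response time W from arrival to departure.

First, compute utilization: ρ = λ/μ = 9.9/17.6 = 0.5625
For M/M/1: W = 1/(μ-λ)
W = 1/(17.6-9.9) = 1/7.70
W = 0.1299 hours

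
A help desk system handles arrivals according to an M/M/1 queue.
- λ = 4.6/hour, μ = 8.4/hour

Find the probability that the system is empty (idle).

ρ = λ/μ = 4.6/8.4 = 0.5476
P(0) = 1 - ρ = 1 - 0.5476 = 0.4524
The server is idle 45.24% of the time.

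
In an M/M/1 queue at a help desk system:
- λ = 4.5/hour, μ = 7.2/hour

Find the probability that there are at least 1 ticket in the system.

ρ = λ/μ = 4.5/7.2 = 0.6250
P(N ≥ n) = ρⁿ
P(N ≥ 1) = 0.6250^1
P(N ≥ 1) = 0.6250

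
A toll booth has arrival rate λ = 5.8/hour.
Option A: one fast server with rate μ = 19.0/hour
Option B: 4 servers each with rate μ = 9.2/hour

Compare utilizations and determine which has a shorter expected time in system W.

Option A: single server μ = 19.0 (M/M/1)
  ρ_A = 5.8/19.0 = 0.3053
  W_A = 1/(μ-λ) = 1/(19.0-5.8) = 1/13.20 = 0.07576

Option B: 4 servers μ = 9.2 (M/M/4)
  ρ_B = λ/(cμ) = 5.8/(4×9.2) = 0.1576
  Offered load a = λ/μ = cρ = 5.8/9.2 = 0.6304
  P₀ = [ Σₙ₌₀^3 aⁿ/n! + a^4/(4!(1-ρ)) ]⁻¹
  Σ = a^0/0! + a^1/1! + a^2/2! + a^3/3! = 1.0000 + 0.6304 + 0.1987 + 0.04176 = 1.8709
  a^4/(4!(1-ρ)) = 0.15796/(24 × 0.84239) = 0.007813
  P₀ = 1/(1.8709 + 0.007813) = 0.5323
  Lq = P₀·a^4·ρ / (4!(1-ρ)²) = 0.53227 × 0.15796 × 0.15761 / (24 × 0.70962) = 0.0007781
  Wq_B = Lq/λ = 0.0007781/5.8 = 0.0001342
  W_B = Wq_B + 1/μ = 0.0001342 + 0.1087 = 0.1088

Since W_A = 0.07576 < W_B = 0.1088, Option A (single fast server) has the shorter time in system.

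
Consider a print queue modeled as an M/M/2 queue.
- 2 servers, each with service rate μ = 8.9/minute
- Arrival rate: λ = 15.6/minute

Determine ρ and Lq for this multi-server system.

Traffic intensity: ρ = λ/(cμ) = 15.6/(2×8.9) = 0.8764
Since ρ = 0.8764 < 1, system is stable.
Offered load a = λ/μ = cρ = 15.6/8.9 = 1.7528
P₀ = [ Σₙ₌₀^1 aⁿ/n! + a^2/(2!(1-ρ)) ]⁻¹
Σ = a^0/0! + a^1/1! = 1.0000 + 1.7528 = 2.7528
a^2/(2!(1-ρ)) = 3.07234/(2 × 0.123596) = 12.4290
P₀ = 1/(2.7528 + 12.4290) = 0.06587
Lq = P₀·a^2·ρ / (2!(1-ρ)²) = 0.0658683 × 3.07234 × 0.876404 / (2 × 0.0152758) = 5.8052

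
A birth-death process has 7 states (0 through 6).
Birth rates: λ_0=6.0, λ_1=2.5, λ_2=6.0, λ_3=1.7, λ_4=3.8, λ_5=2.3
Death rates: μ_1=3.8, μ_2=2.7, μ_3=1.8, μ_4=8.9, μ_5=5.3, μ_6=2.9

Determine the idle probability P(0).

Ratios P(n)/P(0) = (λ₀···λₙ₋₁)/(μ₁···μₙ):
P(1)/P(0) = (6.0)/(3.8) = 1.5789
P(2)/P(0) = (6.0×2.5)/(3.8×2.7) = 1.4620
P(3)/P(0) = (6.0×2.5×6.0)/(3.8×2.7×1.8) = 4.8733
P(4)/P(0) = (6.0×2.5×6.0×1.7)/(3.8×2.7×1.8×8.9) = 0.9309
P(5)/P(0) = (6.0×2.5×6.0×1.7×3.8)/(3.8×2.7×1.8×8.9×5.3) = 0.6674
P(6)/P(0) = (6.0×2.5×6.0×1.7×3.8×2.3)/(3.8×2.7×1.8×8.9×5.3×2.9) = 0.5293

Normalization: ∑ P(n) = 1
P(0) × (1.0000 + 1.5789 + 1.4620 + 4.8733 + 0.9309 + 0.6674 + 0.5293) = 1
P(0) × 11.0418 = 1
P(0) = 1/11.0418 = 0.09056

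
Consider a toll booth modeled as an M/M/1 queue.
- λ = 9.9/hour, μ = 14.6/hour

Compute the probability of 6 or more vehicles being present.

ρ = λ/μ = 9.9/14.6 = 0.678082
P(N ≥ n) = ρⁿ
P(N ≥ 6) = 0.678082^6
P(N ≥ 6) = 0.09721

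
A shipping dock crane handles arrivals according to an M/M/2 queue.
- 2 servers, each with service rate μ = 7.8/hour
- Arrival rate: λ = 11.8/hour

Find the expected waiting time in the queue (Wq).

Traffic intensity: ρ = λ/(cμ) = 11.8/(2×7.8) = 0.7564
Since ρ = 0.7564 < 1, system is stable.
Offered load a = λ/μ = cρ = 11.8/7.8 = 1.5128
P₀ = [ Σₙ₌₀^1 aⁿ/n! + a^2/(2!(1-ρ)) ]⁻¹
Σ = a^0/0! + a^1/1! = 1.0000 + 1.5128 = 2.5128
a^2/(2!(1-ρ)) = 2.28863/(2 × 0.243590) = 4.6977
P₀ = 1/(2.5128 + 4.6977) = 0.1387
Lq = P₀·a^2·ρ / (2!(1-ρ)²) = 0.1387 × 2.2886 × 0.7564 / (2 × 0.05934) = 2.0231
Wq = Lq/λ = 2.0231/11.8 = 0.1714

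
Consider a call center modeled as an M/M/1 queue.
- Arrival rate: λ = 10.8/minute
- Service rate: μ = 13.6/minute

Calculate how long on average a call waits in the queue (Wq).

First, compute utilization: ρ = λ/μ = 10.8/13.6 = 0.7941
For M/M/1: Wq = λ/(μ(μ-λ))
Wq = 10.8/(13.6 × (13.6-10.8))
Wq = 10.8/(13.6 × 2.80)
Wq = 0.2836 minutes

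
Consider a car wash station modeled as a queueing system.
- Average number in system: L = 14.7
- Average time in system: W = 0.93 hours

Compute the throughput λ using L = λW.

Little's Law: L = λW, so λ = L/W
λ = 14.7/0.93 = 15.8065 cars/hour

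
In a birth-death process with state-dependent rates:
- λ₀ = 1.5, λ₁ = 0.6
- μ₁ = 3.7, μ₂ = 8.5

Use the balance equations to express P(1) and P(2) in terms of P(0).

Balance equations:
State 0: λ₀P₀ = μ₁P₁ → P₁ = (λ₀/μ₁)P₀ = (1.5/3.7)P₀ = 0.4054P₀
State 1: P₂ = (λ₀λ₁)/(μ₁μ₂)P₀ = (1.5×0.6)/(3.7×8.5)P₀ = 0.02862P₀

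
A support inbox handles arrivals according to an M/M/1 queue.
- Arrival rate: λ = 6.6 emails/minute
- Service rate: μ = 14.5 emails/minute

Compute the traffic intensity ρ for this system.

Server utilization: ρ = λ/μ
ρ = 6.6/14.5 = 0.4552
The server is busy 45.52% of the time.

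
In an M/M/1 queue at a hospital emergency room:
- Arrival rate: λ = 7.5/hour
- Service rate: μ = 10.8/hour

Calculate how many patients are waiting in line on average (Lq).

ρ = λ/μ = 7.5/10.8 = 0.6944
For M/M/1: Lq = λ²/(μ(μ-λ))
Lq = 56.25/(10.8 × 3.30)
Lq = 1.5783 patients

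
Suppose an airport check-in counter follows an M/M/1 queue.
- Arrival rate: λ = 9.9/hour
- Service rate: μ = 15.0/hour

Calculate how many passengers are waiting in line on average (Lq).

ρ = λ/μ = 9.9/15.0 = 0.6600
For M/M/1: Lq = λ²/(μ(μ-λ))
Lq = 98.01/(15.0 × 5.10)
Lq = 1.2812 passengers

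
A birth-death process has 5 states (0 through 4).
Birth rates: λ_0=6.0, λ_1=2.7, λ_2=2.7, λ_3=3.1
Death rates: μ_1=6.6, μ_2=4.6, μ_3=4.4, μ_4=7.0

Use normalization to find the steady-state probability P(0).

Ratios P(n)/P(0) = (λ₀···λₙ₋₁)/(μ₁···μₙ):
P(1)/P(0) = (6.0)/(6.6) = 0.9091
P(2)/P(0) = (6.0×2.7)/(6.6×4.6) = 0.5336
P(3)/P(0) = (6.0×2.7×2.7)/(6.6×4.6×4.4) = 0.3274
P(4)/P(0) = (6.0×2.7×2.7×3.1)/(6.6×4.6×4.4×7.0) = 0.1450

Normalization: ∑ P(n) = 1
P(0) × (1.0000 + 0.9091 + 0.5336 + 0.3274 + 0.1450) = 1
P(0) × 2.9151 = 1
P(0) = 1/2.9151 = 0.3430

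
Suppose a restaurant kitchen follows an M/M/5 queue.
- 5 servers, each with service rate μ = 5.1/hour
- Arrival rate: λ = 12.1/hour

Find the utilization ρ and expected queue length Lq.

Traffic intensity: ρ = λ/(cμ) = 12.1/(5×5.1) = 0.4745
Since ρ = 0.4745 < 1, system is stable.
Offered load a = λ/μ = cρ = 12.1/5.1 = 2.3725
P₀ = [ Σₙ₌₀^4 aⁿ/n! + a^5/(5!(1-ρ)) ]⁻¹
Σ = a^0/0! + a^1/1! + a^2/2! + a^3/3! + a^4/4! = 1.00000 + 2.37255 + 2.81449 + 2.22584 + 1.32023 = 9.7331
a^5/(5!(1-ρ)) = 75.1754/(120 × 0.5255) = 1.1921
P₀ = 1/(9.7331 + 1.1921) = 0.09153
Lq = P₀·a^5·ρ / (5!(1-ρ)²) = 0.091531 × 75.1754 × 0.47451 / (120 × 0.27614) = 0.09853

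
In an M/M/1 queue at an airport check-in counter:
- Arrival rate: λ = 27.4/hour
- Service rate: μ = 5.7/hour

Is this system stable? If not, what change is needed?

Stability requires ρ = λ/(cμ) < 1
ρ = 27.4/(1 × 5.7) = 27.4/5.70 = 4.8070
Since 4.8070 ≥ 1, the system is UNSTABLE.
Queue grows without bound. Need μ > λ = 27.4.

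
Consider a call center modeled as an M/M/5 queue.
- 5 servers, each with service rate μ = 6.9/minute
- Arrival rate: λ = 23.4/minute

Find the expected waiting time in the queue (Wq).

Traffic intensity: ρ = λ/(cμ) = 23.4/(5×6.9) = 0.6783
Since ρ = 0.6783 < 1, system is stable.
Offered load a = λ/μ = cρ = 23.4/6.9 = 3.3913
P₀ = [ Σₙ₌₀^4 aⁿ/n! + a^5/(5!(1-ρ)) ]⁻¹
Σ = a^0/0! + a^1/1! + a^2/2! + a^3/3! + a^4/4! = 1.0000 + 3.3913 + 5.7505 + 6.5005 + 5.5113 = 22.1536
a^5/(5!(1-ρ)) = 448.5737/(120 × 0.321739) = 11.6185
P₀ = 1/(22.1536 + 11.6185) = 0.02961
Lq = P₀·a^5·ρ / (5!(1-ρ)²) = 0.029610 × 448.5737 × 0.67826 / (120 × 0.10352) = 0.7252
Wq = Lq/λ = 0.7252/23.4 = 0.03099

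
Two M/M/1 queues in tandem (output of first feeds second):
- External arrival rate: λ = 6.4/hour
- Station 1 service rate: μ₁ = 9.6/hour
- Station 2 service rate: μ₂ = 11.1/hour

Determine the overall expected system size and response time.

By Jackson's theorem, each station behaves as independent M/M/1.
Station 1: ρ₁ = 6.4/9.6 = 0.6667, L₁ = ρ₁/(1-ρ₁) = λ/(μ₁-λ) = 6.4/3.20 = 2.0000
Station 2: ρ₂ = 6.4/11.1 = 0.5766, L₂ = ρ₂/(1-ρ₂) = λ/(μ₂-λ) = 6.4/4.70 = 1.3617
Total: L = L₁ + L₂ = 2.0000 + 1.3617 = 3.3617
W = L/λ = 3.3617/6.4 = 0.5253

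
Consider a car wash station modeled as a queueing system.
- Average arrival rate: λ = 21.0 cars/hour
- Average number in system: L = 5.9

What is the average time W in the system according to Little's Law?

Little's Law: L = λW, so W = L/λ
W = 5.9/21.0 = 0.2810 hours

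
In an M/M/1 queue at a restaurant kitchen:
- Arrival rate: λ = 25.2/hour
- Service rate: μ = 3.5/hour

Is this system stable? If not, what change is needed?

Stability requires ρ = λ/(cμ) < 1
ρ = 25.2/(1 × 3.5) = 25.2/3.50 = 7.2000
Since 7.2000 ≥ 1, the system is UNSTABLE.
Queue grows without bound. Need μ > λ = 25.2.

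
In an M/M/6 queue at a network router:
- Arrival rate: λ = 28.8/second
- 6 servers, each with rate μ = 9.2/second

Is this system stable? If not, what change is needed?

Stability requires ρ = λ/(cμ) < 1
ρ = 28.8/(6 × 9.2) = 28.8/55.20 = 0.5217
Since 0.5217 < 1, the system is STABLE.
The servers are busy 52.17% of the time.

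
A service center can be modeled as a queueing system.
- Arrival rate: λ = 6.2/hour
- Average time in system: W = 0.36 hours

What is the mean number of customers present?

Little's Law: L = λW
L = 6.2 × 0.36 = 2.2320 customers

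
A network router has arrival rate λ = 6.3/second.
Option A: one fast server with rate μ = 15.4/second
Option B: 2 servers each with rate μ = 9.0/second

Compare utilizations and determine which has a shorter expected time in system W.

Option A: single server μ = 15.4 (M/M/1)
  ρ_A = 6.3/15.4 = 0.4091
  W_A = 1/(μ-λ) = 1/(15.4-6.3) = 1/9.10 = 0.1099

Option B: 2 servers μ = 9.0 (M/M/2)
  ρ_B = λ/(cμ) = 6.3/(2×9.0) = 0.3500
  Offered load a = λ/μ = cρ = 6.3/9.0 = 0.7000
  P₀ = [ Σₙ₌₀^1 aⁿ/n! + a^2/(2!(1-ρ)) ]⁻¹
  Σ = a^0/0! + a^1/1! = 1.0000 + 0.7000 = 1.7000
  a^2/(2!(1-ρ)) = 0.4900/(2 × 0.6500) = 0.3769
  P₀ = 1/(1.7000 + 0.3769) = 0.4815
  Lq = P₀·a^2·ρ / (2!(1-ρ)²) = 0.4815 × 0.4900 × 0.3500 / (2 × 0.4225) = 0.09772
  Wq_B = Lq/λ = 0.09772/6.3 = 0.01551
  W_B = Wq_B + 1/μ = 0.01551 + 0.1111 = 0.1266

Since W_A = 0.1099 < W_B = 0.1266, Option A (single fast server) has the shorter time in system.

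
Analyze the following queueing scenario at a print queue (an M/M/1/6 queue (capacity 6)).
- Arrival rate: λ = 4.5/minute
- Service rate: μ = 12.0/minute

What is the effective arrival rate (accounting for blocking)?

ρ = λ/μ = 4.5/12.0 = 0.3750
P₀ = (1-ρ)/(1-ρ^(K+1)) = (1-0.3750)/(1-0.3750^7) = 0.62500/0.99896 = 0.6257
P_K = P₀×ρ^K = 0.6257 × 0.3750^6 = 0.6257 × 0.002781 = 0.001740
λ_eff = λ(1-P_K) = 4.5 × (1 - 0.001740) = 4.5 × 0.99826 = 4.4922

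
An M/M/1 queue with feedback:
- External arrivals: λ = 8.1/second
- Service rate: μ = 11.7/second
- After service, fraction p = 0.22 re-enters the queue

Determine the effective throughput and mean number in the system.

Effective arrival rate: λ_eff = λ/(1-p) = 8.1/(1-0.22) = 8.1/0.78 = 10.38462
ρ = λ_eff/μ = 10.38462/11.7 = 0.887574
L = ρ/(1-ρ) = 0.887574/(1-0.887574) = 7.8947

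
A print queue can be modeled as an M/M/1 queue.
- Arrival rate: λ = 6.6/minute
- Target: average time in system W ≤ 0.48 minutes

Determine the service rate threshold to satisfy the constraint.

For M/M/1: W = 1/(μ-λ)
Need W ≤ 0.48, so 1/(μ-λ) ≤ 0.48
μ - λ ≥ 1/0.48 = 2.0833
μ ≥ 6.6 + 2.0833 = 8.6833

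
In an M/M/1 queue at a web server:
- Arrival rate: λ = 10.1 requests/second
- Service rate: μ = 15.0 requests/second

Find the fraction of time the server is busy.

Server utilization: ρ = λ/μ
ρ = 10.1/15.0 = 0.6733
The server is busy 67.33% of the time.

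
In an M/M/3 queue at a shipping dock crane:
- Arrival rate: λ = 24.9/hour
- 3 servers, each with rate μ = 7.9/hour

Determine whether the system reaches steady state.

Stability requires ρ = λ/(cμ) < 1
ρ = 24.9/(3 × 7.9) = 24.9/23.70 = 1.0506
Since 1.0506 ≥ 1, the system is UNSTABLE.
Need c > λ/μ = 24.9/7.9 = 3.15.
Minimum servers needed: c = 4.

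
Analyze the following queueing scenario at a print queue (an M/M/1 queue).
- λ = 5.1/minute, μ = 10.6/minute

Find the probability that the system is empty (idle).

ρ = λ/μ = 5.1/10.6 = 0.4811
P(0) = 1 - ρ = 1 - 0.4811 = 0.5189
The server is idle 51.89% of the time.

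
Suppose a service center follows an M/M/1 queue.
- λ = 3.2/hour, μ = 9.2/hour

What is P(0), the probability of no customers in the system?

ρ = λ/μ = 3.2/9.2 = 0.3478
P(0) = 1 - ρ = 1 - 0.3478 = 0.6522
The server is idle 65.22% of the time.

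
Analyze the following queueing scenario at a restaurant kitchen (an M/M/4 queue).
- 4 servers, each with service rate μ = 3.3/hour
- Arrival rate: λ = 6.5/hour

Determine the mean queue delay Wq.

Traffic intensity: ρ = λ/(cμ) = 6.5/(4×3.3) = 0.4924
Since ρ = 0.4924 < 1, system is stable.
Offered load a = λ/μ = cρ = 6.5/3.3 = 1.9697
P₀ = [ Σₙ₌₀^3 aⁿ/n! + a^4/(4!(1-ρ)) ]⁻¹
Σ = a^0/0! + a^1/1! + a^2/2! + a^3/3! = 1.0000 + 1.9697 + 1.9399 + 1.2736 = 6.1832
a^4/(4!(1-ρ)) = 15.0521/(24 × 0.5076) = 1.2356
P₀ = 1/(6.1832 + 1.2356) = 0.1348
Lq = P₀·a^4·ρ / (4!(1-ρ)²) = 0.1348 × 15.0521 × 0.4924 / (24 × 0.2576) = 0.1616
Wq = Lq/λ = 0.1616/6.5 = 0.02486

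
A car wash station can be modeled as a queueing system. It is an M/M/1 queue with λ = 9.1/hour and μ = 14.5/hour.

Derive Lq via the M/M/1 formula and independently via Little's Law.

Method 1 (direct): Lq = λ²/(μ(μ-λ)) = 82.81/(14.5 × 5.40) = 1.0576

Method 2 (Little's Law):
W = 1/(μ-λ) = 1/5.40 = 0.18519
Wq = W - 1/μ = 0.18519 - 0.068966 = 0.11622
Lq = λWq = 9.1 × 0.11622 = 1.0576 ✔ (matches Method 1)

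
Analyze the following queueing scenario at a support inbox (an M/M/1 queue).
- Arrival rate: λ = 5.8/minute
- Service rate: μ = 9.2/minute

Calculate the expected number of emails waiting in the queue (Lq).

ρ = λ/μ = 5.8/9.2 = 0.6304
For M/M/1: Lq = λ²/(μ(μ-λ))
Lq = 33.64/(9.2 × 3.40)
Lq = 1.0754 emails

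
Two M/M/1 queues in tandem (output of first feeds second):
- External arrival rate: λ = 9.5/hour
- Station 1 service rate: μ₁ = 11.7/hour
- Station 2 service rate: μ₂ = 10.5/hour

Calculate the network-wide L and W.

By Jackson's theorem, each station behaves as independent M/M/1.
Station 1: ρ₁ = 9.5/11.7 = 0.8120, L₁ = ρ₁/(1-ρ₁) = λ/(μ₁-λ) = 9.5/2.20 = 4.3182
Station 2: ρ₂ = 9.5/10.5 = 0.9048, L₂ = ρ₂/(1-ρ₂) = λ/(μ₂-λ) = 9.5/1.00 = 9.5000
Total: L = L₁ + L₂ = 4.3182 + 9.5000 = 13.8182
W = L/λ = 13.8182/9.5 = 1.4545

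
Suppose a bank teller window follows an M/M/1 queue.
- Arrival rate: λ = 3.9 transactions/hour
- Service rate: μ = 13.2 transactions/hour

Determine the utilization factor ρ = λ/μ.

Server utilization: ρ = λ/μ
ρ = 3.9/13.2 = 0.2955
The server is busy 29.55% of the time.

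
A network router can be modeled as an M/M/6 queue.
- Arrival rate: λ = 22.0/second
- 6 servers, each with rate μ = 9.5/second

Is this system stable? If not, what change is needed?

Stability requires ρ = λ/(cμ) < 1
ρ = 22.0/(6 × 9.5) = 22.0/57.00 = 0.3860
Since 0.3860 < 1, the system is STABLE.
The servers are busy 38.60% of the time.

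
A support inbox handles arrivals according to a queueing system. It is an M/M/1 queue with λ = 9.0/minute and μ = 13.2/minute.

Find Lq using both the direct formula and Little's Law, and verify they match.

Method 1 (direct): Lq = λ²/(μ(μ-λ)) = 81.00/(13.2 × 4.20) = 1.4610

Method 2 (Little's Law):
W = 1/(μ-λ) = 1/4.20 = 0.2380952
Wq = W - 1/μ = 0.2380952 - 0.07575758 = 0.162338
Lq = λWq = 9.0 × 0.162338 = 1.4610 ✔ (matches Method 1)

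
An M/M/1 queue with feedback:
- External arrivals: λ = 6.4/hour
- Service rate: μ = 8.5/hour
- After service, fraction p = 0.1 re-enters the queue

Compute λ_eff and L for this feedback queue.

Effective arrival rate: λ_eff = λ/(1-p) = 6.4/(1-0.1) = 6.4/0.90 = 7.1111
ρ = λ_eff/μ = 7.1111/8.5 = 0.8366
L = ρ/(1-ρ) = 0.8366/(1-0.8366) = 5.1200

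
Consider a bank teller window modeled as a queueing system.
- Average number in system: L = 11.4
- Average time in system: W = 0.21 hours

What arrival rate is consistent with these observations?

Little's Law: L = λW, so λ = L/W
λ = 11.4/0.21 = 54.2857 transactions/hour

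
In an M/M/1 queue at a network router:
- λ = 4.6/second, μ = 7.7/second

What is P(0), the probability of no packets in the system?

ρ = λ/μ = 4.6/7.7 = 0.5974
P(0) = 1 - ρ = 1 - 0.5974 = 0.4026
The server is idle 40.26% of the time.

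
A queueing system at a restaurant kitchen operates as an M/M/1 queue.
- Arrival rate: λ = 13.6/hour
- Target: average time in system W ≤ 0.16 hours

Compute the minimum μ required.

For M/M/1: W = 1/(μ-λ)
Need W ≤ 0.16, so 1/(μ-λ) ≤ 0.16
μ - λ ≥ 1/0.16 = 6.2500
μ ≥ 13.6 + 6.2500 = 19.8500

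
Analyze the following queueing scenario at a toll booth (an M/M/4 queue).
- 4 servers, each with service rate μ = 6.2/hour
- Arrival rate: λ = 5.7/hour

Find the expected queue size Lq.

Traffic intensity: ρ = λ/(cμ) = 5.7/(4×6.2) = 0.2298
Since ρ = 0.2298 < 1, system is stable.
Offered load a = λ/μ = cρ = 5.7/6.2 = 0.9194
P₀ = [ Σₙ₌₀^3 aⁿ/n! + a^4/(4!(1-ρ)) ]⁻¹
Σ = a^0/0! + a^1/1! + a^2/2! + a^3/3! = 1.0000 + 0.9194 + 0.4226 + 0.1295 = 2.4715
a^4/(4!(1-ρ)) = 0.7144/(24 × 0.7702) = 0.03865
P₀ = 1/(2.4715 + 0.03865) = 0.3984
Lq = P₀·a^4·ρ / (4!(1-ρ)²) = 0.3984 × 0.7144 × 0.2298 / (24 × 0.5931) = 0.004595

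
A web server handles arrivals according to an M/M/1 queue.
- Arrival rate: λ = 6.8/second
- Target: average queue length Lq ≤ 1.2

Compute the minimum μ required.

For M/M/1: Lq = λ²/(μ(μ-λ))
Need Lq ≤ 1.2, i.e. μ(μ-λ) ≥ λ²/1.2
μ² - 6.8μ - 46.24/1.2 ≥ 0  →  μ² - 6.8μ - 38.53333 ≥ 0
Quadratic formula (positive root): μ = [λ + √(λ² + 4×38.53333)]/2
Discriminant: 46.24 + 4×38.53333 = 200.3733, √200.3733 = 14.1553
μ ≥ (6.8 + 14.1553)/2 = 10.4777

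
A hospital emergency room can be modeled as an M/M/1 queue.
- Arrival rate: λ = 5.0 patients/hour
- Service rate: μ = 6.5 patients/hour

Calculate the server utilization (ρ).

Server utilization: ρ = λ/μ
ρ = 5.0/6.5 = 0.7692
The server is busy 76.92% of the time.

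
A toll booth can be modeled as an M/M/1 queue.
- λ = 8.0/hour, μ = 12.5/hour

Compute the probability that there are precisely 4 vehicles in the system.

ρ = λ/μ = 8.0/12.5 = 0.6400
P(n) = (1-ρ)ρⁿ
P(4) = (1-0.6400) × 0.6400^4
P(4) = 0.36000 × 0.16777
P(4) = 0.06040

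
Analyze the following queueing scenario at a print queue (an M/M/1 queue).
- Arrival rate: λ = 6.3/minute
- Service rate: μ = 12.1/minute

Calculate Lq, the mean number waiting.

ρ = λ/μ = 6.3/12.1 = 0.5207
For M/M/1: Lq = λ²/(μ(μ-λ))
Lq = 39.69/(12.1 × 5.80)
Lq = 0.5655 jobs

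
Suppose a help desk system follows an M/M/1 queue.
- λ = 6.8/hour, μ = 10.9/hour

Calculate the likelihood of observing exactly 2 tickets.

ρ = λ/μ = 6.8/10.9 = 0.6239
P(n) = (1-ρ)ρⁿ
P(2) = (1-0.6239) × 0.6239^2
P(2) = 0.3761 × 0.3893
P(2) = 0.1464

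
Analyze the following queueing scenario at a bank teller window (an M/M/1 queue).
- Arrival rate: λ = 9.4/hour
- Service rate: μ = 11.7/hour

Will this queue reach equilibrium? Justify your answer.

Stability requires ρ = λ/(cμ) < 1
ρ = 9.4/(1 × 11.7) = 9.4/11.70 = 0.8034
Since 0.8034 < 1, the system is STABLE.
The server is busy 80.34% of the time.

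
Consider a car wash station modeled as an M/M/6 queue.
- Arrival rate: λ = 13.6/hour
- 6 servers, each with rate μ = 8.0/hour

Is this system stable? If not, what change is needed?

Stability requires ρ = λ/(cμ) < 1
ρ = 13.6/(6 × 8.0) = 13.6/48.00 = 0.2833
Since 0.2833 < 1, the system is STABLE.
The servers are busy 28.33% of the time.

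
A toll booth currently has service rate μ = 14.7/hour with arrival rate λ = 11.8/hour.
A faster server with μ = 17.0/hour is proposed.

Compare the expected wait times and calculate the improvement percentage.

System 1: ρ₁ = 11.8/14.7 = 0.8027, W₁ = 1/(14.7-11.8) = 0.3448
System 2: ρ₂ = 11.8/17.0 = 0.6941, W₂ = 1/(17.0-11.8) = 0.1923
Improvement: (W₁-W₂)/W₁ = (0.3448-0.1923)/0.3448 = 44.23%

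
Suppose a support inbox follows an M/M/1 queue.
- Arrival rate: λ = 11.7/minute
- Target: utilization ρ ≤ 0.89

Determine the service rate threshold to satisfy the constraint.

ρ = λ/μ, so μ = λ/ρ
μ ≥ 11.7/0.89 = 13.1461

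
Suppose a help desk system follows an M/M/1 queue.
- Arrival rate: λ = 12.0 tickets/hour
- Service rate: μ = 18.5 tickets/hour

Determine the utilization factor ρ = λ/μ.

Server utilization: ρ = λ/μ
ρ = 12.0/18.5 = 0.6486
The server is busy 64.86% of the time.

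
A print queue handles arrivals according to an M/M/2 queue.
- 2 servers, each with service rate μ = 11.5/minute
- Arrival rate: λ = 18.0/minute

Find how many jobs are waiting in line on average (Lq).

Traffic intensity: ρ = λ/(cμ) = 18.0/(2×11.5) = 0.7826
Since ρ = 0.7826 < 1, system is stable.
Offered load a = λ/μ = cρ = 18.0/11.5 = 1.5652
P₀ = [ Σₙ₌₀^1 aⁿ/n! + a^2/(2!(1-ρ)) ]⁻¹
Σ = a^0/0! + a^1/1! = 1.0000 + 1.5652 = 2.5652
a^2/(2!(1-ρ)) = 2.4499/(2 × 0.21739) = 5.6348
P₀ = 1/(2.5652 + 5.6348) = 0.1220
Lq = P₀·a^2·ρ / (2!(1-ρ)²) = 0.12195 × 2.4499 × 0.78261 / (2 × 0.047259) = 2.4738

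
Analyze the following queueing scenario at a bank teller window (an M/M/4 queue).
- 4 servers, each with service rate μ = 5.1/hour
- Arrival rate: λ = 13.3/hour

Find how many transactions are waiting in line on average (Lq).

Traffic intensity: ρ = λ/(cμ) = 13.3/(4×5.1) = 0.6520
Since ρ = 0.6520 < 1, system is stable.
Offered load a = λ/μ = cρ = 13.3/5.1 = 2.6078
P₀ = [ Σₙ₌₀^3 aⁿ/n! + a^4/(4!(1-ρ)) ]⁻¹
Σ = a^0/0! + a^1/1! + a^2/2! + a^3/3! = 1.00000 + 2.60784 + 3.40042 + 2.95592 = 9.9642
a^4/(4!(1-ρ)) = 46.2515/(24 × 0.348039) = 5.5372
P₀ = 1/(9.9642 + 5.5372) = 0.06451
Lq = P₀·a^4·ρ / (4!(1-ρ)²) = 0.064511 × 46.2515 × 0.65196 / (24 × 0.12113) = 0.6691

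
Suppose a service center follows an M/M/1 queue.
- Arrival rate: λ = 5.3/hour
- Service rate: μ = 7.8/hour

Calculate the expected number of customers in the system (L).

ρ = λ/μ = 5.3/7.8 = 0.6795
For M/M/1: L = λ/(μ-λ)
L = 5.3/(7.8-5.3) = 5.3/2.50
L = 2.1200 customers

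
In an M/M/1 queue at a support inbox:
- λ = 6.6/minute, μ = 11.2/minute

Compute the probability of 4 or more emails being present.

ρ = λ/μ = 6.6/11.2 = 0.5893
P(N ≥ n) = ρⁿ
P(N ≥ 4) = 0.5893^4
P(N ≥ 4) = 0.1206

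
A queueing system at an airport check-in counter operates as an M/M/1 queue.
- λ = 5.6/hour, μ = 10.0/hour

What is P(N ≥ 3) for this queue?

ρ = λ/μ = 5.6/10.0 = 0.5600
P(N ≥ n) = ρⁿ
P(N ≥ 3) = 0.5600^3
P(N ≥ 3) = 0.1756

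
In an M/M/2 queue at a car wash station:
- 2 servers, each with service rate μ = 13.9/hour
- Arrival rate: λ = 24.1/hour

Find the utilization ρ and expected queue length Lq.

Traffic intensity: ρ = λ/(cμ) = 24.1/(2×13.9) = 0.8669
Since ρ = 0.8669 < 1, system is stable.
Offered load a = λ/μ = cρ = 24.1/13.9 = 1.7338
P₀ = [ Σₙ₌₀^1 aⁿ/n! + a^2/(2!(1-ρ)) ]⁻¹
Σ = a^0/0! + a^1/1! = 1.0000 + 1.7338 = 2.7338
a^2/(2!(1-ρ)) = 3.00611/(2 × 0.133094) = 11.2932
P₀ = 1/(2.7338 + 11.2932) = 0.07129
Lq = P₀·a^2·ρ / (2!(1-ρ)²) = 0.07129094 × 3.006107 × 0.8669065 / (2 × 0.01771389) = 5.2441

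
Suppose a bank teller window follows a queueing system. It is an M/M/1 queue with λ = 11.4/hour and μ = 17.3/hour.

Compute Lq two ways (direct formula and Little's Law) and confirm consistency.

Method 1 (direct): Lq = λ²/(μ(μ-λ)) = 129.96/(17.3 × 5.90) = 1.2732

Method 2 (Little's Law):
W = 1/(μ-λ) = 1/5.90 = 0.169492
Wq = W - 1/μ = 0.169492 - 0.0578035 = 0.111688
Lq = λWq = 11.4 × 0.111688 = 1.2732 ✔ (matches Method 1)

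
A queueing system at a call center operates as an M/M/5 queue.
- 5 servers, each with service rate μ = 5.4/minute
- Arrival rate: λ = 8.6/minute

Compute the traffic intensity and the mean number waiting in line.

Traffic intensity: ρ = λ/(cμ) = 8.6/(5×5.4) = 0.3185
Since ρ = 0.3185 < 1, system is stable.
Offered load a = λ/μ = cρ = 8.6/5.4 = 1.5926
P₀ = [ Σₙ₌₀^4 aⁿ/n! + a^5/(5!(1-ρ)) ]⁻¹
Σ = a^0/0! + a^1/1! + a^2/2! + a^3/3! + a^4/4! = 1.0000 + 1.5926 + 1.2682 + 0.6732 + 0.2680 = 4.8020
a^5/(5!(1-ρ)) = 10.2453/(120 × 0.6815) = 0.1253
P₀ = 1/(4.802042 + 0.1252818) = 0.2029
Lq = P₀·a^5·ρ / (5!(1-ρ)²) = 0.2029 × 10.2453 × 0.3185 / (120 × 0.4644) = 0.01188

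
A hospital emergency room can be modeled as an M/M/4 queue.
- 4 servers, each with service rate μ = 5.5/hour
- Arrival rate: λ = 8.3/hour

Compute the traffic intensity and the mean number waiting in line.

Traffic intensity: ρ = λ/(cμ) = 8.3/(4×5.5) = 0.3773
Since ρ = 0.3773 < 1, system is stable.
Offered load a = λ/μ = cρ = 8.3/5.5 = 1.5091
P₀ = [ Σₙ₌₀^3 aⁿ/n! + a^4/(4!(1-ρ)) ]⁻¹
Σ = a^0/0! + a^1/1! + a^2/2! + a^3/3! = 1.0000 + 1.5091 + 1.1387 + 0.5728 = 4.2206
a^4/(4!(1-ρ)) = 5.1863/(24 × 0.6227) = 0.3470
P₀ = 1/(4.2206 + 0.3470) = 0.2189
Lq = P₀·a^4·ρ / (4!(1-ρ)²) = 0.21893 × 5.1863 × 0.37727 / (24 × 0.38779) = 0.04603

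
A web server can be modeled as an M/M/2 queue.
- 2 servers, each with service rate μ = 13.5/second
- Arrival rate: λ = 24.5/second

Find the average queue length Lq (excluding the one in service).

Traffic intensity: ρ = λ/(cμ) = 24.5/(2×13.5) = 0.9074
Since ρ = 0.9074 < 1, system is stable.
Offered load a = λ/μ = cρ = 24.5/13.5 = 1.8148
P₀ = [ Σₙ₌₀^1 aⁿ/n! + a^2/(2!(1-ρ)) ]⁻¹
Σ = a^0/0! + a^1/1! = 1.0000 + 1.8148 = 2.8148
a^2/(2!(1-ρ)) = 3.29355/(2 × 0.0925926) = 17.7852
P₀ = 1/(2.8148 + 17.7852) = 0.04854
Lq = P₀·a^2·ρ / (2!(1-ρ)²) = 0.0485437 × 3.29355 × 0.907407 / (2 × 0.00857339) = 8.4609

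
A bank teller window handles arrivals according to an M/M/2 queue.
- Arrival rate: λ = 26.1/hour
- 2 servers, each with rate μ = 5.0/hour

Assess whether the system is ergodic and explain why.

Stability requires ρ = λ/(cμ) < 1
ρ = 26.1/(2 × 5.0) = 26.1/10.00 = 2.6100
Since 2.6100 ≥ 1, the system is UNSTABLE.
Need c > λ/μ = 26.1/5.0 = 5.22.
Minimum servers needed: c = 6.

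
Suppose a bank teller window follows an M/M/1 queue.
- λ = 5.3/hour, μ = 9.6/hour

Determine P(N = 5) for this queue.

ρ = λ/μ = 5.3/9.6 = 0.55208
P(n) = (1-ρ)ρⁿ
P(5) = (1-0.55208) × 0.55208^5
P(5) = 0.4479 × 0.05129
P(5) = 0.02297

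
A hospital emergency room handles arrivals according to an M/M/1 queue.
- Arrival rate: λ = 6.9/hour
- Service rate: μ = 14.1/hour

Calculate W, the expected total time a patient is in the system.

First, compute utilization: ρ = λ/μ = 6.9/14.1 = 0.4894
For M/M/1: W = 1/(μ-λ)
W = 1/(14.1-6.9) = 1/7.20
W = 0.1389 hours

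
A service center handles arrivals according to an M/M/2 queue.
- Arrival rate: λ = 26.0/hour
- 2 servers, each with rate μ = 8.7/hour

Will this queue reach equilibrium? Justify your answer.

Stability requires ρ = λ/(cμ) < 1
ρ = 26.0/(2 × 8.7) = 26.0/17.40 = 1.4943
Since 1.4943 ≥ 1, the system is UNSTABLE.
Need c > λ/μ = 26.0/8.7 = 2.99.
Minimum servers needed: c = 3.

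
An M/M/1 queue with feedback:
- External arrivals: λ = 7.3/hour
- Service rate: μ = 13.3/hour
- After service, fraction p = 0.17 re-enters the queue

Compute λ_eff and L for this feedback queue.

Effective arrival rate: λ_eff = λ/(1-p) = 7.3/(1-0.17) = 7.3/0.83 = 8.7952
ρ = λ_eff/μ = 8.7952/13.3 = 0.66129
L = ρ/(1-ρ) = 0.66129/(1-0.66129) = 1.9524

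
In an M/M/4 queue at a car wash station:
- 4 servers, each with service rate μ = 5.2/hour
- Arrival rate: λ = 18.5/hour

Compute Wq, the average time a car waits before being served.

Traffic intensity: ρ = λ/(cμ) = 18.5/(4×5.2) = 0.8894
Since ρ = 0.8894 < 1, system is stable.
Offered load a = λ/μ = cρ = 18.5/5.2 = 3.5577
P₀ = [ Σₙ₌₀^3 aⁿ/n! + a^4/(4!(1-ρ)) ]⁻¹
Σ = a^0/0! + a^1/1! + a^2/2! + a^3/3! = 1.00000 + 3.55769 + 6.32859 + 7.50506 = 18.3913
a^4/(4!(1-ρ)) = 160.2041/(24 × 0.1105769) = 60.3668
P₀ = 1/(18.3913 + 60.3668) = 0.01270
Lq = P₀·a^4·ρ / (4!(1-ρ)²) = 0.012697 × 160.2041 × 0.88942 / (24 × 0.012227) = 6.1652
Wq = Lq/λ = 6.1652/18.5 = 0.3333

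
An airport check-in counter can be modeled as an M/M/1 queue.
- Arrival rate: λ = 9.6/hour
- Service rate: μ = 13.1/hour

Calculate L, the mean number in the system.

ρ = λ/μ = 9.6/13.1 = 0.7328
For M/M/1: L = λ/(μ-λ)
L = 9.6/(13.1-9.6) = 9.6/3.50
L = 2.7429 passengers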